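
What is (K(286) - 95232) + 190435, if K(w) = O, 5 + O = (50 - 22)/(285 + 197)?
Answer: 22942732/241 ≈ 95198.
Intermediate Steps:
O = -1191/241 (O = -5 + (50 - 22)/(285 + 197) = -5 + 28/482 = -5 + 28*(1/482) = -5 + 14/241 = -1191/241 ≈ -4.9419)
K(w) = -1191/241
(K(286) - 95232) + 190435 = (-1191/241 - 95232) + 190435 = -22952103/241 + 190435 = 22942732/241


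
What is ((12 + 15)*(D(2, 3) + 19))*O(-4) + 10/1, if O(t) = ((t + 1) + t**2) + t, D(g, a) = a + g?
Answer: 5842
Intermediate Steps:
O(t) = 1 + t**2 + 2*t (O(t) = ((1 + t) + t**2) + t = (1 + t + t**2) + t = 1 + t**2 + 2*t)
((12 + 15)*(D(2, 3) + 19))*O(-4) + 10/1 = ((12 + 15)*((3 + 2) + 19))*(1 + (-4)**2 + 2*(-4)) + 10/1 = (27*(5 + 19))*(1 + 16 - 8) + 10*1 = (27*24)*9 + 10 = 648*9 + 10 = 5832 + 10 = 5842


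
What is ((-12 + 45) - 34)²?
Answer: 1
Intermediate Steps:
((-12 + 45) - 34)² = (33 - 34)² = (-1)² = 1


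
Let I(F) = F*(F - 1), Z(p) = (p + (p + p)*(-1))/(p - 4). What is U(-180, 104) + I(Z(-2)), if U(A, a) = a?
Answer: 940/9 ≈ 104.44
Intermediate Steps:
Z(p) = -p/(-4 + p) (Z(p) = (p + (2*p)*(-1))/(-4 + p) = (p - 2*p)/(-4 + p) = (-p)/(-4 + p) = -p/(-4 + p))
I(F) = F*(-1 + F)
U(-180, 104) + I(Z(-2)) = 104 + (-1*(-2)/(-4 - 2))*(-1 - 1*(-2)/(-4 - 2)) = 104 + (-1*(-2)/(-6))*(-1 - 1*(-2)/(-6)) = 104 + (-1*(-2)*(-1/6))*(-1 - 1*(-2)*(-1/6)) = 104 - (-1 - 1/3)/3 = 104 - 1/3*(-4/3) = 104 + 4/9 = 940/9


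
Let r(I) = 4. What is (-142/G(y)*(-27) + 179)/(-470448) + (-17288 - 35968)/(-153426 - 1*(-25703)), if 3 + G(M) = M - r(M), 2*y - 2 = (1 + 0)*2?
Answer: 125646271337/300435149520 ≈ 0.41821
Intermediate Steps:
y = 2 (y = 1 + ((1 + 0)*2)/2 = 1 + (1*2)/2 = 1 + (½)*2 = 1 + 1 = 2)
G(M) = -7 + M (G(M) = -3 + (M - 1*4) = -3 + (M - 4) = -3 + (-4 + M) = -7 + M)
(-142/G(y)*(-27) + 179)/(-470448) + (-17288 - 35968)/(-153426 - 1*(-25703)) = (-142/(-7 + 2)*(-27) + 179)/(-470448) + (-17288 - 35968)/(-153426 - 1*(-25703)) = (-142/(-5)*(-27) + 179)*(-1/470448) - 53256/(-153426 + 25703) = (-142*(-⅕)*(-27) + 179)*(-1/470448) - 53256/(-127723) = ((142/5)*(-27) + 179)*(-1/470448) - 53256*(-1/127723) = (-3834/5 + 179)*(-1/470448) + 53256/127723 = -2939/5*(-1/470448) + 53256/127723 = 2939/2352240 + 53256/127723 = 125646271337/300435149520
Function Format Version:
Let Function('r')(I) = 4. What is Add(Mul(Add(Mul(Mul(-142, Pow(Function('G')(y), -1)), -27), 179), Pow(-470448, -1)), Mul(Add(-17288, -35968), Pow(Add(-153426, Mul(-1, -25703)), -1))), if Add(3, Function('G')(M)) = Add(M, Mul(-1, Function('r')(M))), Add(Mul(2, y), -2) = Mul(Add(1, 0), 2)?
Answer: Rational(125646271337, 300435149520) ≈ 0.41821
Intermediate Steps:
y = 2 (y = Add(1, Mul(Rational(1, 2), Mul(Add(1, 0), 2))) = Add(1, Mul(Rational(1, 2), Mul(1, 2))) = Add(1, Mul(Rational(1, 2), 2)) = Add(1, 1) = 2)
Function('G')(M) = Add(-7, M) (Function('G')(M) = Add(-3, Add(M, Mul(-1, 4))) = Add(-3, Add(M, -4)) = Add(-3, Add(-4, M)) = Add(-7, M))
Add(Mul(Add(Mul(Mul(-142, Pow(Function('G')(y), -1)), -27), 179), Pow(-470448, -1)), Mul(Add(-17288, -35968), Pow(Add(-153426, Mul(-1, -25703)), -1))) = Add(Mul(Add(Mul(Mul(-142, Pow(Add(-7, 2), -1)), -27), 179), Pow(-470448, -1)), Mul(Add(-17288, -35968), Pow(Add(-153426, Mul(-1, -25703)), -1))) = Add(Mul(Add(Mul(Mul(-142, Pow(-5, -1)), -27), 179), Rational(-1, 470448)), Mul(-53256, Pow(Add(-153426, 25703), -1))) = Add(Mul(Add(Mul(Mul(-142, Rational(-1, 5)), -27), 179), Rational(-1, 470448)), Mul(-53256, Pow(-127723, -1))) = Add(Mul(Add(Mul(Rational(142, 5), -27), 179), Rational(-1, 470448)), Mul(-53256, Rational(-1, 127723))) = Add(Mul(Add(Rational(-3834, 5), 179), Rational(-1, 470448)), Rational(53256, 127723)) = Add(Mul(Rational(-2939, 5), Rational(-1, 470448)), Rational(53256, 127723)) = Add(Rational(2939, 2352240), Rational(53256, 127723)) = Rational(125646271337, 300435149520)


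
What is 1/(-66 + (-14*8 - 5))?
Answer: -1/183 ≈ -0.0054645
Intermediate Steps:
1/(-66 + (-14*8 - 5)) = 1/(-66 + (-112 - 5)) = 1/(-66 - 117) = 1/(-183) = -1/183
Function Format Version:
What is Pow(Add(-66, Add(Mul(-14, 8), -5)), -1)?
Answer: Rational(-1, 183) ≈ -0.0054645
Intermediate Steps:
Pow(Add(-66, Add(Mul(-14, 8), -5)), -1) = Pow(Add(-66, Add(-112, -5)), -1) = Pow(Add(-66, -117), -1) = Pow(-183, -1) = Rational(-1, 183)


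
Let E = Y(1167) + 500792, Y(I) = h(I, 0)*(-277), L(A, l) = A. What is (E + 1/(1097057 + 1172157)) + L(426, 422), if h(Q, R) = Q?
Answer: 403827054227/2269214 ≈ 1.7796e+5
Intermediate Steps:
Y(I) = -277*I (Y(I) = I*(-277) = -277*I)
E = 177533 (E = -277*1167 + 500792 = -323259 + 500792 = 177533)
(E + 1/(1097057 + 1172157)) + L(426, 422) = (177533 + 1/(1097057 + 1172157)) + 426 = (177533 + 1/2269214) + 426 = 402860369063/2269214 + 426 = 403827054227/2269214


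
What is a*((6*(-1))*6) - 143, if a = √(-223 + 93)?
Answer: -143 - 36*I*√130 ≈ -143.0 - 410.46*I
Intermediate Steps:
a = I*√130 (a = √(-130) = I*√130 ≈ 11.402*I)
a*((6*(-1))*6) - 143 = (I*√130)*((6*(-1))*6) - 143 = (I*√130)*(-6*6) - 143 = (I*√130)*(-36) - 143 = -36*I*√130 - 143 = -143 - 36*I*√130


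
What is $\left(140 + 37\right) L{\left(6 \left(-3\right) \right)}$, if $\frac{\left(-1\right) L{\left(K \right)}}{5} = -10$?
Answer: $8850$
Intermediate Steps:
$L{\left(K \right)} = 50$ ($L{\left(K \right)} = \left(-5\right) \left(-10\right) = 50$)
$\left(140 + 37\right) L{\left(6 \left(-3\right) \right)} = \left(140 + 37\right) 50 = 177 \cdot 50 = 8850$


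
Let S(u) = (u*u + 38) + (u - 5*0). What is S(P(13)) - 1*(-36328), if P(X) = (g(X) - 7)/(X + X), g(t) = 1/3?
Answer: 55312396/1521 ≈ 36366.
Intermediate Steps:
g(t) = ⅓
P(X) = -10/(3*X) (P(X) = (⅓ - 7)/(X + X) = -20*1/(2*X)/3 = -10/(3*X))
S(u) = 38 + u + u² (S(u) = (u² + 38) + (u + 0) = (38 + u²) + u = 38 + u + u²)
S(P(13)) - 1*(-36328) = (38 - 10/3/13 + (-10/3/13)²) - 1*(-36328) = (38 - 10/3*1/13 + (-10/3*1/13)²) + 36328 = (38 - 10/39 + (-10/39)²) + 36328 = (38 - 10/39 + 100/1521) + 36328 = 57508/1521 + 36328 = 55312396/1521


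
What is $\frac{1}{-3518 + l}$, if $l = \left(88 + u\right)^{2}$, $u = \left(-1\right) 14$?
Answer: $\frac{1}{1958} \approx 0.00051073$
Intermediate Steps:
$u = -14$
$l = 5476$ ($l = \left(88 - 14\right)^{2} = 74^{2} = 5476$)
$\frac{1}{-3518 + l} = \frac{1}{-3518 + 5476} = \frac{1}{1958}$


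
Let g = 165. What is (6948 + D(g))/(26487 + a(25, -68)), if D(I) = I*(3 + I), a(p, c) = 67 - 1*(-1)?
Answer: 34668/26555 ≈ 1.3055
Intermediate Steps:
a(p, c) = 68 (a(p, c) = 67 + 1 = 68)
(6948 + D(g))/(26487 + a(25, -68)) = (6948 + 165*(3 + 165))/(26487 + 68) = (6948 + 165*168)/26555 = (6948 + 27720)*(1/26555) = 34668*(1/26555) = 34668/26555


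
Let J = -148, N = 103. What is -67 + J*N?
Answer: -15311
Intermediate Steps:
-67 + J*N = -67 - 148*103 = -67 - 15244 = -15311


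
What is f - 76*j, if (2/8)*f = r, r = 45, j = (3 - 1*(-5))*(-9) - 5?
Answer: 6032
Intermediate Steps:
j = -77 (j = (3 + 5)*(-9) - 5 = 8*(-9) - 5 = -72 - 5 = -77)
f = 180 (f = 4*45 = 180)
f - 76*j = 180 - 76*(-77) = 180 + 5852 = 6032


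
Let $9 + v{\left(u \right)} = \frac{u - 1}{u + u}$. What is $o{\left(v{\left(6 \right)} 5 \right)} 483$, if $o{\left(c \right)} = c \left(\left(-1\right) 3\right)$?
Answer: $\frac{248745}{4} \approx 62186.0$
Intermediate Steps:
$v{\left(u \right)} = -9 + \frac{-1 + u}{2 u}$ ($v{\left(u \right)} = -9 + \frac{u - 1}{u + u} = -9 + \frac{-1 + u}{2 u}$)
$o{\left(c \right)} = - 3 c$ ($o{\left(c \right)} = c \left(-3\right) = - 3 c$)
$o{\left(v{\left(6 \right)} 5 \right)} 483 = - 3 \frac{-1 - 102}{2 \cdot 6} \cdot 5 \cdot 483 = - 3 \cdot \frac{1}{2} \cdot \frac{1}{6} \left(-1 - 102\right) 5 \cdot 483 = - 3 \cdot \frac{1}{2} \cdot \frac{1}{6} \left(-103\right) 5 \cdot 483 = - 3 \left(\left(- \frac{103}{12}\right) 5\right) 483 = \left(-3\right) \left(- \frac{515}{12}\right) 483 = \frac{515}{4} \cdot 483 = \frac{248745}{4}$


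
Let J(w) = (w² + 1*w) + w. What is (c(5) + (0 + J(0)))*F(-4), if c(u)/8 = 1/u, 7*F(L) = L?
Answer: -32/35 ≈ -0.91429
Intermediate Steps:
F(L) = L/7
J(w) = w² + 2*w (J(w) = (w² + w) + w = (w + w²) + w = w² + 2*w)
c(u) = 8/u
(c(5) + (0 + J(0)))*F(-4) = (8/5 + (0 + 0*(2 + 0)))*((⅐)*(-4)) = (8*(⅕) + (0 + 0*2))*(-4/7) = (8/5 + (0 + 0))*(-4/7) = (8/5 + 0)*(-4/7) = (8/5)*(-4/7) = -32/35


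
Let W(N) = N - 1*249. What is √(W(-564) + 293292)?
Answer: √292479 ≈ 540.81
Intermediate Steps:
W(N) = -249 + N (W(N) = N - 249 = -249 + N)
√(W(-564) + 293292) = √((-249 - 564) + 293292) = √(-813 + 293292) = √292479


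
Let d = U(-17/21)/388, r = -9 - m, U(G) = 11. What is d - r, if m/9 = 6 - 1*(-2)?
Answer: 31439/388 ≈ 81.028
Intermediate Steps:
m = 72 (m = 9*(6 - 1*(-2)) = 9*(6 + 2) = 9*8 = 72)
r = -81 (r = -9 - 1*72 = -9 - 72 = -81)
d = 11/388 ≈ 0.028351
d - r = 11/388 - 1*(-81) = 11/388 + 81 = 31439/388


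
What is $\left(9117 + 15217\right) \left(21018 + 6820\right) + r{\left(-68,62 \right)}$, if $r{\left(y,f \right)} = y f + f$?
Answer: $677405738$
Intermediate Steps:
$r{\left(y,f \right)} = f + f y$ ($r{\left(y,f \right)} = f y + f = f + f y$)
$\left(9117 + 15217\right) \left(21018 + 6820\right) + r{\left(-68,62 \right)} = \left(9117 + 15217\right) \left(21018 + 6820\right) + 62 \left(1 - 68\right) = 24334 \cdot 27838 + 62 \left(-67\right) = 677409892 - 4154 = 677405738$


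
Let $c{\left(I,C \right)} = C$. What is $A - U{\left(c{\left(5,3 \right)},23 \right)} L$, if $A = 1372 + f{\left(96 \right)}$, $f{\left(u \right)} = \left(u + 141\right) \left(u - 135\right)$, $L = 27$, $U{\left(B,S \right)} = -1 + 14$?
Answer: $-8222$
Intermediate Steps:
$U{\left(B,S \right)} = 13$
$f{\left(u \right)} = \left(-135 + u\right) \left(141 + u\right)$ ($f{\left(u \right)} = \left(141 + u\right) \left(-135 + u\right) = \left(-135 + u\right) \left(141 + u\right)$)
$A = -7871$ ($A = 1372 + \left(-19035 + 96^{2} + 6 \cdot 96\right) = 1372 + \left(-19035 + 9216 + 576\right) = 1372 - 9243 = -7871$)
$A - U{\left(c{\left(5,3 \right)},23 \right)} L = -7871 - 13 \cdot 27 = -7871 - 351 = -8222$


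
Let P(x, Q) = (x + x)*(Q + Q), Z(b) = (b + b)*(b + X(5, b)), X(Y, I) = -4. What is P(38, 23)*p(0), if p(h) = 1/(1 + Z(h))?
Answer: 3496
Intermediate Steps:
Z(b) = 2*b*(-4 + b) (Z(b) = (b + b)*(b - 4) = (2*b)*(-4 + b) = 2*b*(-4 + b))
p(h) = 1/(1 + 2*h*(-4 + h))
P(x, Q) = 4*Q*x (P(x, Q) = (2*x)*(2*Q) = 4*Q*x)
P(38, 23)*p(0) = (4*23*38)/(1 + 2*0*(-4 + 0)) = 3496/(1 + 2*0*(-4)) = 3496/(1 + 0) = 3496/1 = 3496*1 = 3496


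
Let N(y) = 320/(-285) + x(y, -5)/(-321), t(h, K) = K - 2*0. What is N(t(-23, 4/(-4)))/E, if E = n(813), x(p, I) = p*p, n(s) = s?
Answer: -763/550943 ≈ -0.0013849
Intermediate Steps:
x(p, I) = p²
t(h, K) = K (t(h, K) = K + 0 = K)
E = 813
N(y) = -64/57 - y²/321 (N(y) = 320/(-285) + y²/(-321) = 320*(-1/285) + y²*(-1/321) = -64/57 - y²/321)
N(t(-23, 4/(-4)))/E = (-64/57 - 1²/321)/813 = (-64/57 - 1²/321)*(1/813) = (-64/57 - 1/321*(-1)²)*(1/813) = (-64/57 - 1/321*1)*(1/813) = (-64/57 - 1/321)*(1/813) = -2289/2033*1/813 = -763/550943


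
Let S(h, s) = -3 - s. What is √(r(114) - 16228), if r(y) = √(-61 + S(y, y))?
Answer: √(-16228 + I*√178) ≈ 0.0524 + 127.39*I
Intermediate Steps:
r(y) = √(-64 - y) (r(y) = √(-61 + (-3 - y)) = √(-64 - y))
√(r(114) - 16228) = √(√(-64 - 1*114) - 16228) = √(√(-64 - 114) - 16228) = √(√(-178) - 16228) = √(I*√178 - 16228) = √(-16228 + I*√178)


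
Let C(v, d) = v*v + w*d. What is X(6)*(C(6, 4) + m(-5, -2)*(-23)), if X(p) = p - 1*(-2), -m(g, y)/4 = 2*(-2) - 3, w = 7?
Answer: -4640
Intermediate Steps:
m(g, y) = 28 (m(g, y) = -4*(2*(-2) - 3) = -4*(-4 - 3) = -4*(-7) = 28)
C(v, d) = v**2 + 7*d (C(v, d) = v*v + 7*d = v**2 + 7*d)
X(p) = 2 + p (X(p) = p + 2 = 2 + p)
X(6)*(C(6, 4) + m(-5, -2)*(-23)) = (2 + 6)*((6**2 + 7*4) + 28*(-23)) = 8*((36 + 28) - 644) = 8*(64 - 644) = 8*(-580) = -4640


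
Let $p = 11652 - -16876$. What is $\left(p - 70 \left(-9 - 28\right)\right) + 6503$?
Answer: $37621$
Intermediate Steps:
$p = 28528$ ($p = 11652 + 16876 = 28528$)
$\left(p - 70 \left(-9 - 28\right)\right) + 6503 = \left(28528 - 70 \left(-9 - 28\right)\right) + 6503 = \left(28528 - -2590\right) + 6503 = \left(28528 + 2590\right) + 6503 = 31118 + 6503 = 37621$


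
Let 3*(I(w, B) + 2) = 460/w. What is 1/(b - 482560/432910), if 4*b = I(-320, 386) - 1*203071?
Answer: -8311872/421989456509 ≈ -1.9697e-5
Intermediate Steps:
I(w, B) = -2 + 460/(3*w) (I(w, B) = -2 + (460/w)/3 = -2 + 460/(3*w))
b = -9747527/192 (b = ((-2 + (460/3)/(-320)) - 1*203071)/4 = ((-2 + (460/3)*(-1/320)) - 203071)/4 = ((-2 - 23/48) - 203071)/4 = (-119/48 - 203071)/4 = (¼)*(-9747527/48) = -9747527/192 ≈ -50768.)
1/(b - 482560/432910) = 1/(-9747527/192 - 482560/432910) = 1/(-9747527/192 - 482560*1/432910) = 1/(-9747527/192 - 48256/43291) = 1/(-421989456509/8311872) = -8311872/421989456509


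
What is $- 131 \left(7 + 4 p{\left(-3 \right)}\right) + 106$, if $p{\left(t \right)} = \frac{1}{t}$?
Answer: $- \frac{1909}{3} \approx -636.33$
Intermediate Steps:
$- 131 \left(7 + 4 p{\left(-3 \right)}\right) + 106 = - 131 \left(7 + \frac{4}{-3}\right) + 106 = - 131 \left(7 + 4 \left(- \frac{1}{3}\right)\right) + 106 = - 131 \left(7 - \frac{4}{3}\right) + 106 = \left(-131\right) \frac{17}{3} + 106 = - \frac{2227}{3} + 106 = - \frac{1909}{3}$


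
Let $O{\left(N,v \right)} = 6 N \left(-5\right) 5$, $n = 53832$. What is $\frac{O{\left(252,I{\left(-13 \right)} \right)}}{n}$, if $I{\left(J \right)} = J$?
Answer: $- \frac{1575}{2243} \approx -0.70218$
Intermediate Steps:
$O{\left(N,v \right)} = - 150 N$ ($O{\left(N,v \right)} = - 30 N 5 = - 150 N$)
$\frac{O{\left(252,I{\left(-13 \right)} \right)}}{n} = \frac{\left(-150\right) 252}{53832} = \left(-37800\right) \frac{1}{53832} = - \frac{1575}{2243}$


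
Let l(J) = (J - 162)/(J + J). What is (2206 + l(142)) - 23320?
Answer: -1499099/71 ≈ -21114.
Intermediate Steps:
l(J) = (-162 + J)/(2*J) (l(J) = (-162 + J)/((2*J)) = (-162 + J)*(1/(2*J)) = (-162 + J)/(2*J))
(2206 + l(142)) - 23320 = (2206 + (1/2)*(-162 + 142)/142) - 23320 = (2206 + (1/2)*(1/142)*(-20)) - 23320 = (2206 - 5/71) - 23320 = 156621/71 - 23320 = -1499099/71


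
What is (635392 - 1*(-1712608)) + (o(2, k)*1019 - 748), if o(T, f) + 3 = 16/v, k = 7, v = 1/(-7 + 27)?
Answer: 2670275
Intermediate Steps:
v = 1/20 ≈ 0.050000
o(T, f) = 317 (o(T, f) = -3 + 16/(1/20) = -3 + 16*20 = -3 + 320 = 317)
(635392 - 1*(-1712608)) + (o(2, k)*1019 - 748) = (635392 - 1*(-1712608)) + (317*1019 - 748) = (635392 + 1712608) + (323023 - 748) = 2348000 + 322275 = 2670275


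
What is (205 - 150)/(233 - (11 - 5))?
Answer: 55/227 ≈ 0.24229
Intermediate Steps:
(205 - 150)/(233 - (11 - 5)) = 55/(233 - 1*6) = 55/(233 - 6) = 55/227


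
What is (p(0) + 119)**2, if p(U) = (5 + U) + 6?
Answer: 16900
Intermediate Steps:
p(U) = 11 + U
(p(0) + 119)**2 = ((11 + 0) + 119)**2 = (11 + 119)**2 = 130**2 = 16900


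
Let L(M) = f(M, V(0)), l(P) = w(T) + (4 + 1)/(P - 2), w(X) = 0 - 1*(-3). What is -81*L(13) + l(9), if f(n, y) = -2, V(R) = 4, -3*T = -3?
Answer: 1160/7 ≈ 165.71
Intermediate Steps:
T = 1 (T = -⅓*(-3) = 1)
w(X) = 3 (w(X) = 0 + 3 = 3)
l(P) = 3 + 5/(-2 + P) (l(P) = 3 + (4 + 1)/(P - 2) = 3 + 5/(-2 + P))
L(M) = -2
-81*L(13) + l(9) = -81*(-2) + (-1 + 3*9)/(-2 + 9) = 162 + (-1 + 27)/7 = 162 + (⅐)*26 = 162 + 26/7 = 1160/7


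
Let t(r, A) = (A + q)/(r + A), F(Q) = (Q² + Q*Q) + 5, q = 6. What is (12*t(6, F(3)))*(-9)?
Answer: -108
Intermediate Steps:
F(Q) = 5 + 2*Q² (F(Q) = (Q² + Q²) + 5 = 2*Q² + 5 = 5 + 2*Q²)
t(r, A) = (6 + A)/(A + r) (t(r, A) = (A + 6)/(r + A) = (6 + A)/(A + r))
(12*t(6, F(3)))*(-9) = (12*((6 + (5 + 2*3²))/((5 + 2*3²) + 6)))*(-9) = (12*((6 + (5 + 2*9))/((5 + 2*9) + 6)))*(-9) = (12*((6 + (5 + 18))/((5 + 18) + 6)))*(-9) = (12*((6 + 23)/(23 + 6)))*(-9) = (12*(29/29))*(-9) = (12*((1/29)*29))*(-9) = (12*1)*(-9) = 12*(-9) = -108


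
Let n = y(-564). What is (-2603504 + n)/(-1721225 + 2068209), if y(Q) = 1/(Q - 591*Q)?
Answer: -866341991039/115462395840 ≈ -7.5032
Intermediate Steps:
y(Q) = -1/(590*Q) (y(Q) = 1/(-590*Q) = -1/(590*Q))
n = 1/332760 (n = -1/590/(-564) = -1/590*(-1/564) = 1/332760 ≈ 3.0052e-6)
(-2603504 + n)/(-1721225 + 2068209) = (-2603504 + 1/332760)/(-1721225 + 2068209) = -866341991039/332760/346984 = -866341991039/332760*1/346984 = -866341991039/115462395840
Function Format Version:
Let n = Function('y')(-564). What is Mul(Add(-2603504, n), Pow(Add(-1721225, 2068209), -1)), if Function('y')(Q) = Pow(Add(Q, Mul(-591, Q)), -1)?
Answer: Rational(-866341991039, 115462395840) ≈ -7.5032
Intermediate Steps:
Function('y')(Q) = Mul(Rational(-1, 590), Pow(Q, -1)) (Function('y')(Q) = Pow(Mul(-590, Q), -1) = Mul(Rational(-1, 590), Pow(Q, -1)))
n = Rational(1, 332760) (n = Mul(Rational(-1, 590), Pow(-564, -1)) = Mul(Rational(-1, 590), Rational(-1, 564)) = Rational(1, 332760) ≈ 3.0052e-6)
Mul(Add(-2603504, n), Pow(Add(-1721225, 2068209), -1)) = Mul(Add(-2603504, Rational(1, 332760)), Pow(Add(-1721225, 2068209), -1)) = Mul(Rational(-866341991039, 332760), Pow(346984, -1)) = Mul(Rational(-866341991039, 332760), Rational(1, 346984)) = Rational(-866341991039, 115462395840)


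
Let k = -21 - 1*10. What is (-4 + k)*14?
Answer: -490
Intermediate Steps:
k = -31 (k = -21 - 10 = -31)
(-4 + k)*14 = (-4 - 31)*14 = -35*14 = -490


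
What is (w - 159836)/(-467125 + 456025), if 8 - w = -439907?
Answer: -280079/11100 ≈ -25.232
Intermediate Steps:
w = 439915 (w = 8 - 1*(-439907) = 8 + 439907 = 439915)
(w - 159836)/(-467125 + 456025) = (439915 - 159836)/(-467125 + 456025) = 280079/(-11100) = 280079*(-1/11100) = -280079/11100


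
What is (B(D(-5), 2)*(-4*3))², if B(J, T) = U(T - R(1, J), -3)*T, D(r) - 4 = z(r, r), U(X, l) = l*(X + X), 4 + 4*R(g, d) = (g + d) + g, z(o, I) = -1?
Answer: 63504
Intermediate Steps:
R(g, d) = -1 + g/2 + d/4 (R(g, d) = -1 + ((g + d) + g)/4 = -1 + ((d + g) + g)/4 = -1 + (d + 2*g)/4 = -1 + (g/2 + d/4) = -1 + g/2 + d/4)
U(X, l) = 2*X*l (U(X, l) = l*(2*X) = 2*X*l)
D(r) = 3 (D(r) = 4 - 1 = 3)
B(J, T) = T*(-3 - 6*T + 3*J/2) (B(J, T) = (2*(T - (-1 + (½)*1 + J/4))*(-3))*T = (2*(T - (-1 + ½ + J/4))*(-3))*T = (2*(T - (-½ + J/4))*(-3))*T = (2*(T + (½ - J/4))*(-3))*T = (2*(½ + T - J/4)*(-3))*T = (-3 - 6*T + 3*J/2)*T = T*(-3 - 6*T + 3*J/2))
(B(D(-5), 2)*(-4*3))² = (((3/2)*2*(-2 + 3 - 4*2))*(-4*3))² = (((3/2)*2*(-2 + 3 - 8))*(-12))² = (((3/2)*2*(-7))*(-12))² = (-21*(-12))² = 252² = 63504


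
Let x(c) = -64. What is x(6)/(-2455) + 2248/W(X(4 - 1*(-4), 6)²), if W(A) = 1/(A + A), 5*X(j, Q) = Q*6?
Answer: 2860966976/12275 ≈ 2.3307e+5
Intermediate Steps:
X(j, Q) = 6*Q/5 (X(j, Q) = (Q*6)/5 = (6*Q)/5 = 6*Q/5)
W(A) = 1/(2*A)
x(6)/(-2455) + 2248/W(X(4 - 1*(-4), 6)²) = -64/(-2455) + 2248/((1/(2*(((6/5)*6)²)))) = -64*(-1/2455) + 2248/((1/(2*((36/5)²)))) = 64/2455 + 2248/((1/(2*(1296/25)))) = 64/2455 + 2248/(((½)*(25/1296))) = 64/2455 + 2248/(25/2592) = 64/2455 + 2248*(2592/25) = 64/2455 + 5826816/25 = 2860966976/12275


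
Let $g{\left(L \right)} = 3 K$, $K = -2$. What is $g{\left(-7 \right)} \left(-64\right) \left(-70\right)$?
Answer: $-26880$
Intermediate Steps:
$g{\left(L \right)} = -6$ ($g{\left(L \right)} = 3 \left(-2\right) = -6$)
$g{\left(-7 \right)} \left(-64\right) \left(-70\right) = \left(-6\right) \left(-64\right) \left(-70\right) = 384 \left(-70\right) = -26880$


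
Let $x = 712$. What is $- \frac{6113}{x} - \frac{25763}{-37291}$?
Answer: $- \frac{2355243}{298328} \approx -7.8948$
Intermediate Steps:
$- \frac{6113}{x} - \frac{25763}{-37291} = - \frac{6113}{712} - \frac{25763}{-37291} = \left(-6113\right) \frac{1}{712} - - \frac{25763}{37291} = - \frac{6113}{712} + \frac{25763}{37291} = - \frac{2355243}{298328}$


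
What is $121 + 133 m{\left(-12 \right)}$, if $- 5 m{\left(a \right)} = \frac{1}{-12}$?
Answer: $\frac{7393}{60} \approx 123.22$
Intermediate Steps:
$m{\left(a \right)} = \frac{1}{60}$ ($m{\left(a \right)} = - \frac{1}{5 \left(-12\right)} = \left(- \frac{1}{5}\right) \left(- \frac{1}{12}\right) = \frac{1}{60}$)
$121 + 133 m{\left(-12 \right)} = 121 + 133 \cdot \frac{1}{60} = 121 + \frac{133}{60} = \frac{7393}{60}$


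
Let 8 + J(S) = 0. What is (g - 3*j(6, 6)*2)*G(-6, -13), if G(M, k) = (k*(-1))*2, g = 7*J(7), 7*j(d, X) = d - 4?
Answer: -10504/7 ≈ -1500.6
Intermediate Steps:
j(d, X) = -4/7 + d/7 (j(d, X) = (d - 4)/7 = (-4 + d)/7 = -4/7 + d/7)
J(S) = -8 (J(S) = -8 + 0 = -8)
g = -56 (g = 7*(-8) = -56)
G(M, k) = -2*k (G(M, k) = -k*2 = -2*k)
(g - 3*j(6, 6)*2)*G(-6, -13) = (-56 - 3*(-4/7 + (⅐)*6)*2)*(-2*(-13)) = (-56 - 3*(-4/7 + 6/7)*2)*26 = (-56 - 3*2/7*2)*26 = (-56 - 6/7*2)*26 = (-56 - 12/7)*26 = -404/7*26 = -10504/7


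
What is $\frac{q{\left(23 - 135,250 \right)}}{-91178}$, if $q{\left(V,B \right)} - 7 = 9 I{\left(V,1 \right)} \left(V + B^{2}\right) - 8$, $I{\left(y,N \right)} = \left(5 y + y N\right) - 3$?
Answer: $\frac{379007101}{91178} \approx 4156.8$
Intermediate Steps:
$I{\left(y,N \right)} = -3 + 5 y + N y$ ($I{\left(y,N \right)} = \left(5 y + N y\right) - 3 = -3 + 5 y + N y$)
$q{\left(V,B \right)} = -1 + 9 \left(-3 + 6 V\right) \left(V + B^{2}\right)$ ($q{\left(V,B \right)} = 7 + \left(9 \left(-3 + 5 V + 1 V\right) \left(V + B^{2}\right) - 8\right) = 7 + \left(9 \left(-3 + 5 V + V\right) \left(V + B^{2}\right) - 8\right) = 7 + \left(9 \left(-3 + 6 V\right) \left(V + B^{2}\right) - 8\right) = 7 + \left(-8 + 9 \left(-3 + 6 V\right) \left(V + B^{2}\right)\right) = -1 + 9 \left(-3 + 6 V\right) \left(V + B^{2}\right)$)
$\frac{q{\left(23 - 135,250 \right)}}{-91178} = \frac{-1 + 250^{2} \left(-27 + 54 \left(23 - 135\right)\right) + 27 \left(23 - 135\right) \left(-1 + 2 \left(23 - 135\right)\right)}{-91178} = \left(-1 + 62500 \left(-27 + 54 \left(-112\right)\right) + 27 \left(-112\right) \left(-1 + 2 \left(-112\right)\right)\right) \left(- \frac{1}{91178}\right) = \left(-1 + 62500 \left(-27 - 6048\right) + 27 \left(-112\right) \left(-1 - 224\right)\right) \left(- \frac{1}{91178}\right) = \left(-1 + 62500 \left(-6075\right) + 27 \left(-112\right) \left(-225\right)\right) \left(- \frac{1}{91178}\right) = \left(-1 - 379687500 + 680400\right) \left(- \frac{1}{91178}\right) = \left(-379007101\right) \left(- \frac{1}{91178}\right) = \frac{379007101}{91178}$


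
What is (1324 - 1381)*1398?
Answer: -79686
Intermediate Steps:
(1324 - 1381)*1398 = -57*1398 = -79686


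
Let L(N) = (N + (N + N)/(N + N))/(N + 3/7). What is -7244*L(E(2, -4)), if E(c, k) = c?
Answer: -152124/17 ≈ -8948.5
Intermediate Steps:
L(N) = (1 + N)/(3/7 + N) (L(N) = (N + (2*N)/((2*N)))/(N + 3*(⅐)) = (N + (2*N)*(1/(2*N)))/(N + 3/7) = (N + 1)/(3/7 + N) = (1 + N)/(3/7 + N))
-7244*L(E(2, -4)) = -50708*(1 + 2)/(3 + 7*2) = -50708*3/(3 + 14) = -50708*3/17 = -7244*21/17 = -152124/17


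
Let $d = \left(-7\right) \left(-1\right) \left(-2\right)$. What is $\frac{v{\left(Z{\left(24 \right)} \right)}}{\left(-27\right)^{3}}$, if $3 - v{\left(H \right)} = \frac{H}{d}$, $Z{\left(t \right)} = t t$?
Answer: $- \frac{103}{45927} \approx -0.0022427$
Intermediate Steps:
$Z{\left(t \right)} = t^{2}$
$d = -14$ ($d = 7 \left(-2\right) = -14$)
$v{\left(H \right)} = 3 + \frac{H}{14}$ ($v{\left(H \right)} = 3 - \frac{H}{-14} = 3 - H \left(- \frac{1}{14}\right) = 3 - - \frac{H}{14} = 3 + \frac{H}{14}$)
$\frac{v{\left(Z{\left(24 \right)} \right)}}{\left(-27\right)^{3}} = \frac{3 + \frac{24^{2}}{14}}{\left(-27\right)^{3}} = \frac{3 + \frac{1}{14} \cdot 576}{-19683} = \left(3 + \frac{288}{7}\right) \left(- \frac{1}{19683}\right) = \frac{309}{7} \left(- \frac{1}{19683}\right) = - \frac{103}{45927}$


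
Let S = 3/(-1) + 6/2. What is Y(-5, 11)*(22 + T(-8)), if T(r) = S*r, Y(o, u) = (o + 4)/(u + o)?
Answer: -11/3 ≈ -3.6667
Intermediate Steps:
S = 0 (S = 3*(-1) + 6*(½) = -3 + 3 = 0)
Y(o, u) = (4 + o)/(o + u)
T(r) = 0 (T(r) = 0*r = 0)
Y(-5, 11)*(22 + T(-8)) = ((4 - 5)/(-5 + 11))*(22 + 0) = (-1/6)*22 = ((⅙)*(-1))*22 = -⅙*22 = -11/3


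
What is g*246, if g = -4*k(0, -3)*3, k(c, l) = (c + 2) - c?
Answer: -5904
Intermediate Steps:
k(c, l) = 2 (k(c, l) = (2 + c) - c = 2)
g = -24 (g = -4*2*3 = -8*3 = -24)
g*246 = -24*246 = -5904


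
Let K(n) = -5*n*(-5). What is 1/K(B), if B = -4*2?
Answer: -1/200 ≈ -0.0050000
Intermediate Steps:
B = -8
K(n) = 25*n
1/K(B) = 1/(25*(-8)) = 1/(-200) = -1/200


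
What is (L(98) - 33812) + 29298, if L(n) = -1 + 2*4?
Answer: -4507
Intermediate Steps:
L(n) = 7 (L(n) = -1 + 8 = 7)
(L(98) - 33812) + 29298 = (7 - 33812) + 29298 = -33805 + 29298 = -4507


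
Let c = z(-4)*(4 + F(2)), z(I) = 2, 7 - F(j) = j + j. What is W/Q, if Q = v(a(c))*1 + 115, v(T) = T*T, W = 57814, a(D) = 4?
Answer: 57814/131 ≈ 441.33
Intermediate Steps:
F(j) = 7 - 2*j (F(j) = 7 - (j + j) = 7 - 2*j)
c = 14 (c = 2*(4 + (7 - 2*2)) = 2*(4 + (7 - 4)) = 2*(4 + 3) = 2*7 = 14)
v(T) = T**2
Q = 131 (Q = 4**2*1 + 115 = 16*1 + 115 = 16 + 115 = 131)
W/Q = 57814/131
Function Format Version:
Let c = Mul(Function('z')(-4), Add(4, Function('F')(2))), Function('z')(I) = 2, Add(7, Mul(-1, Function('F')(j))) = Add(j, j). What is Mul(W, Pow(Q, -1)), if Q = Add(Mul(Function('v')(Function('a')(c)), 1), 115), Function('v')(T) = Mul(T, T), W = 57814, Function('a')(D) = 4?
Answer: Rational(57814, 131) ≈ 441.33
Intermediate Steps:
Function('F')(j) = Add(7, Mul(-2, j)) (Function('F')(j) = Add(7, Mul(-1, Add(j, j))) = Add(7, Mul(-1, Mul(2, j))) = Add(7, Mul(-2, j)))
c = 14 (c = Mul(2, Add(4, Add(7, Mul(-2, 2)))) = Mul(2, Add(4, Add(7, -4))) = Mul(2, Add(4, 3)) = Mul(2, 7) = 14)
Function('v')(T) = Pow(T, 2)
Q = 131 (Q = Add(Mul(Pow(4, 2), 1), 115) = Add(Mul(16, 1), 115) = Add(16, 115) = 131)
Mul(W, Pow(Q, -1)) = Mul(57814, Pow(131, -1)) = Mul(57814, Rational(1, 131)) = Rational(57814, 131)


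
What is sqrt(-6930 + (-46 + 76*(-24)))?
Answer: 20*I*sqrt(22) ≈ 93.808*I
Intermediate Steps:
sqrt(-6930 + (-46 + 76*(-24))) = sqrt(-6930 + (-46 - 1824)) = sqrt(-6930 - 1870) = sqrt(-8800) = 20*I*sqrt(22)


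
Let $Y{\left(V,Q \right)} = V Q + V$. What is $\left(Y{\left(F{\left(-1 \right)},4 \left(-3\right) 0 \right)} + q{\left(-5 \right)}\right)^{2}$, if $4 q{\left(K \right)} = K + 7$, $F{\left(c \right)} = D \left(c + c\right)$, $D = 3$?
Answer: $\frac{121}{4} \approx 30.25$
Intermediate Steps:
$F{\left(c \right)} = 6 c$ ($F{\left(c \right)} = 3 \left(c + c\right) = 3 \cdot 2 c = 6 c$)
$q{\left(K \right)} = \frac{7}{4} + \frac{K}{4}$ ($q{\left(K \right)} = \frac{K + 7}{4} = \frac{7 + K}{4} = \frac{7}{4} + \frac{K}{4}$)
$Y{\left(V,Q \right)} = V + Q V$ ($Y{\left(V,Q \right)} = Q V + V = V + Q V$)
$\left(Y{\left(F{\left(-1 \right)},4 \left(-3\right) 0 \right)} + q{\left(-5 \right)}\right)^{2} = \left(6 \left(-1\right) \left(1 + 4 \left(-3\right) 0\right) + \left(\frac{7}{4} + \frac{1}{4} \left(-5\right)\right)\right)^{2} = \left(- 6 \left(1 - 0\right) + \left(\frac{7}{4} - \frac{5}{4}\right)\right)^{2} = \left(- 6 \left(1 + 0\right) + \frac{1}{2}\right)^{2} = \left(\left(-6\right) 1 + \frac{1}{2}\right)^{2} = \left(-6 + \frac{1}{2}\right)^{2} = \left(- \frac{11}{2}\right)^{2} = \frac{121}{4}$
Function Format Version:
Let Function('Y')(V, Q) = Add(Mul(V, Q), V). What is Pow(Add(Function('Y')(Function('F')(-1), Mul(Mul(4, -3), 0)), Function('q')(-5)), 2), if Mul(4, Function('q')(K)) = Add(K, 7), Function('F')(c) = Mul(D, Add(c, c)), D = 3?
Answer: Rational(121, 4) ≈ 30.250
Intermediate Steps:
Function('F')(c) = Mul(6, c) (Function('F')(c) = Mul(3, Add(c, c)) = Mul(3, Mul(2, c)) = Mul(6, c))
Function('q')(K) = Add(Rational(7, 4), Mul(Rational(1, 4), K)) (Function('q')(K) = Mul(Rational(1, 4), Add(K, 7)) = Mul(Rational(1, 4), Add(7, K)) = Add(Rational(7, 4), Mul(Rational(1, 4), K)))
Function('Y')(V, Q) = Add(V, Mul(Q, V)) (Function('Y')(V, Q) = Add(Mul(Q, V), V) = Add(V, Mul(Q, V)))
Pow(Add(Function('Y')(Function('F')(-1), Mul(Mul(4, -3), 0)), Function('q')(-5)), 2) = Pow(Add(Mul(Mul(6, -1), Add(1, Mul(Mul(4, -3), 0))), Add(Rational(7, 4), Mul(Rational(1, 4), -5))), 2) = Pow(Add(Mul(-6, Add(1, Mul(-12, 0))), Add(Rational(7, 4), Rational(-5, 4))), 2) = Pow(Add(Mul(-6, Add(1, 0)), Rational(1, 2)), 2) = Pow(Add(Mul(-6, 1), Rational(1, 2)), 2) = Pow(Add(-6, Rational(1, 2)), 2) = Pow(Rational(-11, 2), 2) = Rational(121, 4)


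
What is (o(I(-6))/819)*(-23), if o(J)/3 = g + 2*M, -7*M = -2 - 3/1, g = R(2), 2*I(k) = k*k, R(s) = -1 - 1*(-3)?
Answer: -184/637 ≈ -0.28885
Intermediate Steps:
R(s) = 2 (R(s) = -1 + 3 = 2)
I(k) = k**2/2 (I(k) = (k*k)/2 = k**2/2)
g = 2
M = 5/7 (M = -(-2 - 3/1)/7 = -(-2 - 3*1)/7 = -(-2 - 3)/7 = -1/7*(-5) = 5/7 ≈ 0.71429)
o(J) = 72/7 (o(J) = 3*(2 + 2*(5/7)) = 3*(2 + 10/7) = 3*(24/7) = 72/7)
(o(I(-6))/819)*(-23) = ((72/7)/819)*(-23) = ((72/7)*(1/819))*(-23) = (8/637)*(-23) = -184/637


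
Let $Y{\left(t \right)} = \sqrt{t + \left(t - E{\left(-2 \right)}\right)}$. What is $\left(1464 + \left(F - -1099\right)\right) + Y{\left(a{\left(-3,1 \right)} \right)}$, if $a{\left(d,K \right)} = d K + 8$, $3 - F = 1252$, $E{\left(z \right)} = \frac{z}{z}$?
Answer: $1317$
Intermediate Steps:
$E{\left(z \right)} = 1$
$F = -1249$ ($F = 3 - 1252 = -1249$)
$a{\left(d,K \right)} = 8 + K d$ ($a{\left(d,K \right)} = K d + 8 = 8 + K d$)
$Y{\left(t \right)} = \sqrt{-1 + 2 t}$ ($Y{\left(t \right)} = \sqrt{t + \left(t - 1\right)} = \sqrt{t + \left(-1 + t\right)} = \sqrt{-1 + 2 t}$)
$\left(1464 + \left(F - -1099\right)\right) + Y{\left(a{\left(-3,1 \right)} \right)} = \left(1464 - 150\right) + \sqrt{-1 + 2 \left(8 + 1 \left(-3\right)\right)} = \left(1464 + \left(-1249 + 1099\right)\right) + \sqrt{-1 + 2 \left(8 - 3\right)} = \left(1464 - 150\right) + \sqrt{-1 + 2 \cdot 5} = 1314 + \sqrt{-1 + 10} = 1314 + \sqrt{9} = 1314 + 3 = 1317$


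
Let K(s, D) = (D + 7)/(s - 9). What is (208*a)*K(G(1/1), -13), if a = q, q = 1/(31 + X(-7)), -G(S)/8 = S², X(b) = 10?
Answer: 1248/697 ≈ 1.7905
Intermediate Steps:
G(S) = -8*S²
q = 1/41 (q = 1/(31 + 10) = 1/41 ≈ 0.024390)
a = 1/41 ≈ 0.024390
K(s, D) = (7 + D)/(-9 + s)
(208*a)*K(G(1/1), -13) = (208*(1/41))*((7 - 13)/(-9 - 8*(1/1)²)) = 208*(-6/(-9 - 8*1²))/41 = 208*(-6/(-9 - 8*1))/41 = 208*(-6/(-9 - 8))/41 = 208*(-6/(-17))/41 = 208*(-1/17*(-6))/41 = (208/41)*(6/17) = 1248/697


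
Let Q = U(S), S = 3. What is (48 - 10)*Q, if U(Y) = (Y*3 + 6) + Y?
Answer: 684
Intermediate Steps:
U(Y) = 6 + 4*Y (U(Y) = (3*Y + 6) + Y = (6 + 3*Y) + Y = 6 + 4*Y)
Q = 18 (Q = 6 + 4*3 = 6 + 12 = 18)
(48 - 10)*Q = (48 - 10)*18 = 38*18 = 684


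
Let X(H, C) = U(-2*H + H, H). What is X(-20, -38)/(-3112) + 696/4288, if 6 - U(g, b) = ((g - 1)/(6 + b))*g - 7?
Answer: 109037/729764 ≈ 0.14941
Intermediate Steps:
U(g, b) = 13 - g*(-1 + g)/(6 + b) (U(g, b) = 6 - (((g - 1)/(6 + b))*g - 7) = 6 - (((-1 + g)/(6 + b))*g - 7) = 6 - (g*(-1 + g)/(6 + b) - 7) = 6 - (-7 + g*(-1 + g)/(6 + b)) = 6 + (7 - g*(-1 + g)/(6 + b)) = 13 - g*(-1 + g)/(6 + b))
X(H, C) = (78 - H² + 12*H)/(6 + H) (X(H, C) = (78 + (-2*H + H) - (-2*H + H)² + 13*H)/(6 + H) = (78 - H - (-H)² + 13*H)/(6 + H) = (78 - H - H² + 13*H)/(6 + H) = (78 - H² + 12*H)/(6 + H))
X(-20, -38)/(-3112) + 696/4288 = ((78 - 1*(-20)² + 12*(-20))/(6 - 20))/(-3112) + 696/4288 = ((78 - 1*400 - 240)/(-14))*(-1/3112) + 696*(1/4288) = -(78 - 400 - 240)/14*(-1/3112) + 87/536 = -1/14*(-562)*(-1/3112) + 87/536 = (281/7)*(-1/3112) + 87/536 = -281/21784 + 87/536 = 109037/729764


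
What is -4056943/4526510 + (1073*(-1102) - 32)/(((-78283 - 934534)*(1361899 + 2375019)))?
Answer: -7677384813784701939/8565999386117469530 ≈ -0.89626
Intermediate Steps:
-4056943/4526510 + (1073*(-1102) - 32)/(((-78283 - 934534)*(1361899 + 2375019))) = -4056943*1/4526510 + (-1182446 - 32)/((-1012817*3736918)) = -4056943/4526510 - 1182478/(-3784814078006) = -4056943/4526510 - 1182478*(-1/3784814078006) = -4056943/4526510 + 591239/1892407039003 = -7677384813784701939/8565999386117469530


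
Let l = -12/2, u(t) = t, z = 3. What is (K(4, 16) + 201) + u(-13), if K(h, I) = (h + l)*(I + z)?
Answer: 150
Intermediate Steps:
l = -6 (l = -12*½ = -6)
K(h, I) = (-6 + h)*(3 + I) (K(h, I) = (h - 6)*(I + 3) = (-6 + h)*(3 + I))
(K(4, 16) + 201) + u(-13) = ((-18 - 6*16 + 3*4 + 16*4) + 201) - 13 = ((-18 - 96 + 12 + 64) + 201) - 13 = (-38 + 201) - 13 = 163 - 13 = 150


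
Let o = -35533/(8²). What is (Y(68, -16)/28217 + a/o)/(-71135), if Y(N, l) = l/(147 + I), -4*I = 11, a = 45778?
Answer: 9540111630528/8230606876821119 ≈ 0.0011591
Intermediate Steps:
I = -11/4 (I = -¼*11 = -11/4 ≈ -2.7500)
o = -35533/64 ≈ -555.20
Y(N, l) = 4*l/577 (Y(N, l) = l/(147 - 11/4) = l/(577/4) = 4*l/577)
(Y(68, -16)/28217 + a/o)/(-71135) = (((4/577)*(-16))/28217 + 45778/(-35533/64))/(-71135) = (-64/577*1/28217 + 45778*(-64/35533))*(-1/71135) = (-64/16281209 - 2929792/35533)*(-1/71135) = -47700558152640/578520199397*(-1/71135) = 9540111630528/8230606876821119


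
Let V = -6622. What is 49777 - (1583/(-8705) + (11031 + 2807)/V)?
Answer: 130431896213/2620205 ≈ 49779.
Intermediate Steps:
49777 - (1583/(-8705) + (11031 + 2807)/V) = 49777 - (1583/(-8705) + (11031 + 2807)/(-6622)) = 49777 - (1583*(-1/8705) + 13838*(-1/6622)) = 49777 - (-1583/8705 - 629/301) = 49777 - 1*(-5951928/2620205) = 49777 + 5951928/2620205 = 130431896213/2620205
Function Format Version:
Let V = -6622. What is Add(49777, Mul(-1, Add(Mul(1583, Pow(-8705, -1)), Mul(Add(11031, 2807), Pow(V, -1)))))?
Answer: Rational(130431896213, 2620205) ≈ 49779.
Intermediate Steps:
Add(49777, Mul(-1, Add(Mul(1583, Pow(-8705, -1)), Mul(Add(11031, 2807), Pow(V, -1))))) = Add(49777, Mul(-1, Add(Mul(1583, Pow(-8705, -1)), Mul(Add(11031, 2807), Pow(-6622, -1))))) = Add(49777, Mul(-1, Add(Mul(1583, Rational(-1, 8705)), Mul(13838, Rational(-1, 6622))))) = Add(49777, Mul(-1, Add(Rational(-1583, 8705), Rational(-629, 301)))) = Add(49777, Mul(-1, Rational(-5951928, 2620205))) = Add(49777, Rational(5951928, 2620205)) = Rational(130431896213, 2620205)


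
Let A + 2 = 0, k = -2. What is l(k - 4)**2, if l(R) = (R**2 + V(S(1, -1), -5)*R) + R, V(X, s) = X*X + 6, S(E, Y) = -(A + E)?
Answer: 144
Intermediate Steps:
A = -2 (A = -2 + 0 = -2)
S(E, Y) = 2 - E (S(E, Y) = -(-2 + E) = 2 - E)
V(X, s) = 6 + X**2 (V(X, s) = X**2 + 6 = 6 + X**2)
l(R) = R**2 + 8*R (l(R) = (R**2 + (6 + (2 - 1*1)**2)*R) + R = (R**2 + (6 + (2 - 1)**2)*R) + R = (R**2 + (6 + 1**2)*R) + R = (R**2 + (6 + 1)*R) + R = (R**2 + 7*R) + R = R**2 + 8*R)
l(k - 4)**2 = ((-2 - 4)*(8 + (-2 - 4)))**2 = (-6*(8 - 6))**2 = (-6*2)**2 = (-12)**2 = 144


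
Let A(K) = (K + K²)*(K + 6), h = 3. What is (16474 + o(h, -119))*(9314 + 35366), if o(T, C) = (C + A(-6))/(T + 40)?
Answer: 31645190840/43 ≈ 7.3593e+8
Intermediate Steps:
A(K) = (6 + K)*(K + K²) (A(K) = (K + K²)*(6 + K) = (6 + K)*(K + K²))
o(T, C) = C/(40 + T) (o(T, C) = (C - 6*(6 + (-6)² + 7*(-6)))/(T + 40) = (C - 6*(6 + 36 - 42))/(40 + T) = (C - 6*0)/(40 + T) = (C + 0)/(40 + T) = C/(40 + T))
(16474 + o(h, -119))*(9314 + 35366) = (16474 - 119/(40 + 3))*(9314 + 35366) = (16474 - 119/43)*44680 = (708263/43)*44680 = 31645190840/43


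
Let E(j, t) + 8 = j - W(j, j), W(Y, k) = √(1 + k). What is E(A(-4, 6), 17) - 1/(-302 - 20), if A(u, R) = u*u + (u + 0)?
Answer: 1289/322 - √13 ≈ 0.39755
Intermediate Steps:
A(u, R) = u + u² (A(u, R) = u² + u = u + u²)
E(j, t) = -8 + j - √(1 + j) (E(j, t) = -8 + (j - √(1 + j)) = -8 + j - √(1 + j))
E(A(-4, 6), 17) - 1/(-302 - 20) = (-8 - 4*(1 - 4) - √(1 - 4*(1 - 4))) - 1/(-302 - 20) = (-8 - 4*(-3) - √(1 - 4*(-3))) - 1/(-322) = (-8 + 12 - √(1 + 12)) - 1*(-1/322) = (-8 + 12 - √13) + 1/322 = (4 - √13) + 1/322 = 1289/322 - √13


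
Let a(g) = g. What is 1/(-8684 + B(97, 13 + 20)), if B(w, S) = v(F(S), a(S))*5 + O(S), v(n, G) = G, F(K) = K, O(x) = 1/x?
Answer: -33/281126 ≈ -0.00011739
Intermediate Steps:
B(w, S) = 1/S + 5*S (B(w, S) = S*5 + 1/S = 5*S + 1/S = 1/S + 5*S)
1/(-8684 + B(97, 13 + 20)) = 1/(-8684 + (1/(13 + 20) + 5*(13 + 20))) = 1/(-8684 + (1/33 + 5*33)) = 1/(-8684 + (1/33 + 165)) = 1/(-8684 + 5446/33) = 1/(-281126/33) = -33/281126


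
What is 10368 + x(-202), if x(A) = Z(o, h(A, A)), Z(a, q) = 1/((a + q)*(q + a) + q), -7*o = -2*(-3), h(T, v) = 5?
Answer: 11259697/1086 ≈ 10368.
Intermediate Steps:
o = -6/7 (o = -(-2)*(-3)/7 = -⅐*6 = -6/7 ≈ -0.85714)
Z(a, q) = 1/(q + (a + q)²) (Z(a, q) = 1/((a + q)*(a + q) + q) = 1/((a + q)² + q) = 1/(q + (a + q)²))
x(A) = 49/1086 (x(A) = 1/(5 + (-6/7 + 5)²) = 1/(5 + (29/7)²) = 1/(5 + 841/49) = 1/(1086/49) = 49/1086)
10368 + x(-202) = 10368 + 49/1086 = 11259697/1086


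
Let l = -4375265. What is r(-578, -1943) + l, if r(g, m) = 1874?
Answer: -4373391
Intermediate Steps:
r(-578, -1943) + l = 1874 - 4375265 = -4373391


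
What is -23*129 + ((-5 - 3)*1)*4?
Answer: -2999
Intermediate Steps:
-23*129 + ((-5 - 3)*1)*4 = -2967 - 8*1*4 = -2967 - 8*4 = -2967 - 32 = -2999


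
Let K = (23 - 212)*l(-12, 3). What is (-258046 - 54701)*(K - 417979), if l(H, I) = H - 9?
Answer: 129480385470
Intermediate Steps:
l(H, I) = -9 + H
K = 3969 (K = (23 - 212)*(-9 - 12) = -189*(-21) = 3969)
(-258046 - 54701)*(K - 417979) = (-258046 - 54701)*(3969 - 417979) = -312747*(-414010) = 129480385470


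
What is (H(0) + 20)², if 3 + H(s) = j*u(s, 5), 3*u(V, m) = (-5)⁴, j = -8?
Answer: 24492601/9 ≈ 2.7214e+6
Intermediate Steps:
u(V, m) = 625/3 (u(V, m) = (⅓)*(-5)⁴ = (⅓)*625 = 625/3)
H(s) = -5009/3 (H(s) = -3 - 8*625/3 = -3 - 5000/3 = -5009/3)
(H(0) + 20)² = (-5009/3 + 20)² = (-4949/3)² = 24492601/9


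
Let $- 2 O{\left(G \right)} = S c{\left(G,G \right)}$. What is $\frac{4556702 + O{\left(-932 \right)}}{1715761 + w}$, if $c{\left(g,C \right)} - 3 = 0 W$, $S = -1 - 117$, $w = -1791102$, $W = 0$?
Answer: $- \frac{4556879}{75341} \approx -60.483$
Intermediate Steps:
$S = -118$ ($S = -1 - 117 = -118$)
$c{\left(g,C \right)} = 3$ ($c{\left(g,C \right)} = 3 + 0 \cdot 0 = 3 + 0 = 3$)
$O{\left(G \right)} = 177$ ($O{\left(G \right)} = - \frac{\left(-118\right) 3}{2} = \left(- \frac{1}{2}\right) \left(-354\right) = 177$)
$\frac{4556702 + O{\left(-932 \right)}}{1715761 + w} = \frac{4556702 + 177}{1715761 - 1791102} = \frac{4556879}{-75341} = 4556879 \left(- \frac{1}{75341}\right) = - \frac{4556879}{75341}$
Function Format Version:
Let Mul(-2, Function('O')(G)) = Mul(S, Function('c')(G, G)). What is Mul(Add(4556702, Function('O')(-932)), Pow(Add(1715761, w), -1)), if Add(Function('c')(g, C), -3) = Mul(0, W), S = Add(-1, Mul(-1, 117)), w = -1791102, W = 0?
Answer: Rational(-4556879, 75341) ≈ -60.483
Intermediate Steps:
S = -118 (S = Add(-1, -117) = -118)
Function('c')(g, C) = 3 (Function('c')(g, C) = Add(3, Mul(0, 0)) = Add(3, 0) = 3)
Function('O')(G) = 177 (Function('O')(G) = Mul(Rational(-1, 2), Mul(-118, 3)) = Mul(Rational(-1, 2), -354) = 177)
Mul(Add(4556702, Function('O')(-932)), Pow(Add(1715761, w), -1)) = Mul(Add(4556702, 177), Pow(Add(1715761, -1791102), -1)) = Mul(4556879, Pow(-75341, -1)) = Mul(4556879, Rational(-1, 75341)) = Rational(-4556879, 75341)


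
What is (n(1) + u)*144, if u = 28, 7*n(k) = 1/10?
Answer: 141192/35 ≈ 4034.1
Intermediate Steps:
n(k) = 1/70 (n(k) = (⅐)/10 = (⅐)*(⅒) = 1/70)
(n(1) + u)*144 = (1/70 + 28)*144 = (1961/70)*144 = 141192/35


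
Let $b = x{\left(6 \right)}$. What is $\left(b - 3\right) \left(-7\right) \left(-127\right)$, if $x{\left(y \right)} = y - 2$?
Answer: $889$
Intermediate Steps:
$x{\left(y \right)} = -2 + y$
$b = 4$ ($b = -2 + 6 = 4$)
$\left(b - 3\right) \left(-7\right) \left(-127\right) = \left(4 - 3\right) \left(-7\right) \left(-127\right) = 1 \left(-7\right) \left(-127\right) = \left(-7\right) \left(-127\right) = 889$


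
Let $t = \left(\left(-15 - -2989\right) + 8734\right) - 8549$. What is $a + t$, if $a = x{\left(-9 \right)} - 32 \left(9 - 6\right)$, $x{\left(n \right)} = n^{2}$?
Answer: $3144$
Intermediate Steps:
$a = -15$ ($a = \left(-9\right)^{2} - 32 \left(9 - 6\right) = 81 - 96 = -15$)
$t = 3159$ ($t = \left(\left(-15 + 2989\right) + 8734\right) - 8549 = \left(2974 + 8734\right) - 8549 = 11708 - 8549 = 3159$)
$a + t = -15 + 3159 = 3144$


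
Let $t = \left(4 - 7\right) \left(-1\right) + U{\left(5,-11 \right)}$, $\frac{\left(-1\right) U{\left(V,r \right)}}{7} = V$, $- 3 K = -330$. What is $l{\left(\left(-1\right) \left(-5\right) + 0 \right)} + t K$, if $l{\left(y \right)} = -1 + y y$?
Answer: $-3496$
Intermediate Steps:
$K = 110$ ($K = \left(- \frac{1}{3}\right) \left(-330\right) = 110$)
$U{\left(V,r \right)} = - 7 V$
$l{\left(y \right)} = -1 + y^{2}$
$t = -32$ ($t = \left(4 - 7\right) \left(-1\right) - 35 = \left(-3\right) \left(-1\right) - 35 = 3 - 35 = -32$)
$l{\left(\left(-1\right) \left(-5\right) + 0 \right)} + t K = \left(-1 + \left(\left(-1\right) \left(-5\right) + 0\right)^{2}\right) - 3520 = \left(-1 + \left(5 + 0\right)^{2}\right) - 3520 = \left(-1 + 5^{2}\right) - 3520 = \left(-1 + 25\right) - 3520 = 24 - 3520 = -3496$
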